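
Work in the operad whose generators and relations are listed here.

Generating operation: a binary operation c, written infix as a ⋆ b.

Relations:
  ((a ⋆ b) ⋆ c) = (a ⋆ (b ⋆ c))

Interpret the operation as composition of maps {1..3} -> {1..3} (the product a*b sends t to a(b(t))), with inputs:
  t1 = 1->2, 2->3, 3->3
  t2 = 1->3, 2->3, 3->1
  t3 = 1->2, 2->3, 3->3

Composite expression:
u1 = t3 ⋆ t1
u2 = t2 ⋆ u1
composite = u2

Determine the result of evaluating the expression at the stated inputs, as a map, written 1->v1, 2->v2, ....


1->1, 2->1, 3->1

(t3 ⋆ t1) = 1->3, 2->3, 3->3
(t2 ⋆ (t3 ⋆ t1)) = 1->1, 2->1, 3->1


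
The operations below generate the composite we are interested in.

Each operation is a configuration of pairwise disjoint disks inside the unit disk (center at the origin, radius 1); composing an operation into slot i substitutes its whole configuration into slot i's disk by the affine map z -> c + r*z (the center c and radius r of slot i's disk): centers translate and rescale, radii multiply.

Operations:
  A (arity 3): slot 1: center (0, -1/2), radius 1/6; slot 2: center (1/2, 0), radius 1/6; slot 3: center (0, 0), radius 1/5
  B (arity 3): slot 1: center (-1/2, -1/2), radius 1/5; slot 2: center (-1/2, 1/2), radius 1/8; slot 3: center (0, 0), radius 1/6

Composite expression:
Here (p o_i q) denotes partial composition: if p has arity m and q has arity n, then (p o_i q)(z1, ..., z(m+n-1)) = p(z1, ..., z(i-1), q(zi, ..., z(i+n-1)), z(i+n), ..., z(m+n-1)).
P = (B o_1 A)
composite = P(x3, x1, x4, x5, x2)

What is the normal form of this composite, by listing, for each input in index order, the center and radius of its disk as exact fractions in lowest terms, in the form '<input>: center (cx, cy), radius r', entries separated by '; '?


x1: center (-2/5, -1/2), radius 1/30; x2: center (0, 0), radius 1/6; x3: center (-1/2, -3/5), radius 1/30; x4: center (-1/2, -1/2), radius 1/25; x5: center (-1/2, 1/2), radius 1/8

Follow each x-input down from B: c' goes to c + r*c', radius to r*r'.
tracing x3 down its 2-map path: center (-1/2, -3/5), radius 1/30
tracing x1 down its 2-map path: center (-2/5, -1/2), radius 1/30
tracing x4 down its 2-map path: center (-1/2, -1/2), radius 1/25
tracing x5 down its 1-map path: center (-1/2, 1/2), radius 1/8
tracing x2 down its 1-map path: center (0, 0), radius 1/6


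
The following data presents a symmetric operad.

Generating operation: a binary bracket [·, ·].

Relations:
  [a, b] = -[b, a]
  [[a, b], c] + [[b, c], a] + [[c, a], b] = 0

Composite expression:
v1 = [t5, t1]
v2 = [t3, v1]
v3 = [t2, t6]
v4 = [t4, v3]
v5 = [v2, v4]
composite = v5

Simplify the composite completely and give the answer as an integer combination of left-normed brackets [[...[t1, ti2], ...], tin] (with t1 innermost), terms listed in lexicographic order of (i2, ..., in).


Antisymmetry and Jacobi reduce to t1-anchored left-normed brackets.
Composite bracket: [[t3, [t5, t1]], [t4, [t2, t6]]]
Full expansion: 32 signed words from ab - ba (2^5 = 32).
Keep just the words that open with t1:
  t1t5t3t2t6t4 appears with sign -1, giving the term -[[[[[t1, t5], t3], t2], t6], t4]
  t1t5t3t4t2t6 appears with sign +1, giving the term +[[[[[t1, t5], t3], t4], t2], t6]
  t1t5t3t4t6t2 appears with sign -1, giving the term -[[[[[t1, t5], t3], t4], t6], t2]
  t1t5t3t6t2t4 appears with sign +1, giving the term +[[[[[t1, t5], t3], t6], t2], t4]

-[[[[[t1, t5], t3], t2], t6], t4] + [[[[[t1, t5], t3], t4], t2], t6] - [[[[[t1, t5], t3], t4], t6], t2] + [[[[[t1, t5], t3], t6], t2], t4]


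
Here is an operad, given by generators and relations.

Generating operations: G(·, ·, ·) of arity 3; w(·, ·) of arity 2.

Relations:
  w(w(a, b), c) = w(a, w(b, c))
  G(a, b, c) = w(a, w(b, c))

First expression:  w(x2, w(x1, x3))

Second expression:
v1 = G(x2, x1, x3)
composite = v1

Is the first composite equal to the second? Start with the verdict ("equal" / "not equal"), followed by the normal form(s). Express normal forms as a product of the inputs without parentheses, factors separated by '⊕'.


equal; both compose to x2 ⊕ x1 ⊕ x3

Reducing the first expression gives x2 ⊕ x1 ⊕ x3
Reducing the second expression gives x2 ⊕ x1 ⊕ x3
Identical normal forms: equal.


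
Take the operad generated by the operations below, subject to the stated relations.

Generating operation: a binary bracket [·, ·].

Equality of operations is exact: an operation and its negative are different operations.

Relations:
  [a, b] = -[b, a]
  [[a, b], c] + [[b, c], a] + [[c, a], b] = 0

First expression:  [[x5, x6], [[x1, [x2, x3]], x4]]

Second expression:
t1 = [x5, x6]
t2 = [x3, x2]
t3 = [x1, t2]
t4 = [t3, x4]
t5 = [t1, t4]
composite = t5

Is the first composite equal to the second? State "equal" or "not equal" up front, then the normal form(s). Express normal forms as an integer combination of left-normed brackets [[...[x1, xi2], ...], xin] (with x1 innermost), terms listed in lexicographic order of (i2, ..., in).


not equal; first: -[[[[[x1, x2], x3], x4], x5], x6] + [[[[[x1, x2], x3], x4], x6], x5] + [[[[[x1, x3], x2], x4], x5], x6] - [[[[[x1, x3], x2], x4], x6], x5]; second: [[[[[x1, x2], x3], x4], x5], x6] - [[[[[x1, x2], x3], x4], x6], x5] - [[[[[x1, x3], x2], x4], x5], x6] + [[[[[x1, x3], x2], x4], x6], x5]

Reducing the first expression gives -[[[[[x1, x2], x3], x4], x5], x6] + [[[[[x1, x2], x3], x4], x6], x5] + [[[[[x1, x3], x2], x4], x5], x6] - [[[[[x1, x3], x2], x4], x6], x5]
Reducing the second expression gives [[[[[x1, x2], x3], x4], x5], x6] - [[[[[x1, x2], x3], x4], x6], x5] - [[[[[x1, x3], x2], x4], x5], x6] + [[[[[x1, x3], x2], x4], x6], x5]
The normal forms differ: not equal.


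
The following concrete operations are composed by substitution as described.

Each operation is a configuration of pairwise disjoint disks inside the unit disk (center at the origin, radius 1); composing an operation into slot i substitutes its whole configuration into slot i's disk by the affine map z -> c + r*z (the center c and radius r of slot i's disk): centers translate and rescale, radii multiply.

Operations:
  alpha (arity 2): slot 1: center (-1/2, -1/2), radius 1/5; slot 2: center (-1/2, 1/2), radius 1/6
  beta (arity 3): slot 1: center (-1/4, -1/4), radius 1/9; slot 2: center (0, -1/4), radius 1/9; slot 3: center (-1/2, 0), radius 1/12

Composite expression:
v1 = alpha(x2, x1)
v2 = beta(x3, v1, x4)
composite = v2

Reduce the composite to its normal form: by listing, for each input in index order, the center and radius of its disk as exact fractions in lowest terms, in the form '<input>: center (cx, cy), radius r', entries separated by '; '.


x1: center (-1/18, -7/36), radius 1/54; x2: center (-1/18, -11/36), radius 1/45; x3: center (-1/4, -1/4), radius 1/9; x4: center (-1/2, 0), radius 1/12

Below beta, radii multiply path by path; the x-disk centers shift.
tracing x3 down its 1-map path: center (-1/4, -1/4), radius 1/9
tracing x2 down its 2-map path: center (-1/18, -11/36), radius 1/45
tracing x1 down its 2-map path: center (-1/18, -7/36), radius 1/54
tracing x4 down its 1-map path: center (-1/2, 0), radius 1/12


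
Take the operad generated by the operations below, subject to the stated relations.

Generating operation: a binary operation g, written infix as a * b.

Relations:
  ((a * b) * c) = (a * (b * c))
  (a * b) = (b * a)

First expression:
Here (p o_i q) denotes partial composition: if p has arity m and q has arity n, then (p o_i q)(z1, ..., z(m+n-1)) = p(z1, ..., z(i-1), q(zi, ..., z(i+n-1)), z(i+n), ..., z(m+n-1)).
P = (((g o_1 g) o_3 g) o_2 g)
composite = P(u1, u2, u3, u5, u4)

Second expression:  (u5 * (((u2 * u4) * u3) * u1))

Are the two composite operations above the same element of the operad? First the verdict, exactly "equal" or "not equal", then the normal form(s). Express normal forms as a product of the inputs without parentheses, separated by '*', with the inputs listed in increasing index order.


Normal form of the first expression: u1 * u2 * u3 * u4 * u5
Normal form of the second expression: u1 * u2 * u3 * u4 * u5
Both agree, so they are equal.

equal; the common form is u1 * u2 * u3 * u4 * u5


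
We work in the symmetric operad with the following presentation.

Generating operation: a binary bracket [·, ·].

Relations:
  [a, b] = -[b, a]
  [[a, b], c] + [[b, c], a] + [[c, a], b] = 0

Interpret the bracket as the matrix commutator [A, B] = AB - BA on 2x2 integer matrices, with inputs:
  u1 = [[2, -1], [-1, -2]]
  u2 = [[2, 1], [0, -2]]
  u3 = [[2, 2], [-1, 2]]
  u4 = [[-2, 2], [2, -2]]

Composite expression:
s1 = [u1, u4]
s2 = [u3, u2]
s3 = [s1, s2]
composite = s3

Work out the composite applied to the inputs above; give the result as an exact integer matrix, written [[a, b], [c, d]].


[[-96, -16], [-16, 96]]

[u1, u4] = [[0, 8], [-8, 0]]
[u3, u2] = [[1, -8], [-4, -1]]
[[u1, u4], [u3, u2]] = [[-96, -16], [-16, 96]]


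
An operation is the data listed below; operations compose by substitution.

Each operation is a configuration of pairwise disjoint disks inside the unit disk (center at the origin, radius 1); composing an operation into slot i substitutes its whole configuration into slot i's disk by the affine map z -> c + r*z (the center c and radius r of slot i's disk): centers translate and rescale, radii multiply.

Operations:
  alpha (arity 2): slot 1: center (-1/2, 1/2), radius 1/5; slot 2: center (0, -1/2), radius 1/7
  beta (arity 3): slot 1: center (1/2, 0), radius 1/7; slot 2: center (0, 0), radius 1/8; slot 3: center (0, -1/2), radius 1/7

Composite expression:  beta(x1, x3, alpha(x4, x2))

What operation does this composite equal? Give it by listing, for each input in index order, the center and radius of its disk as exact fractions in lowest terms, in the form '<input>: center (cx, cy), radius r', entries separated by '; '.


x1: center (1/2, 0), radius 1/7; x2: center (0, -4/7), radius 1/49; x3: center (0, 0), radius 1/8; x4: center (-1/14, -3/7), radius 1/35

Follow each x-input down from beta: c' goes to c + r*c', radius to r*r'.
input x1: applying the 1 nested substitution gives center (1/2, 0), radius 1/7
input x3: applying the 1 nested substitution gives center (0, 0), radius 1/8
input x4: applying the 2 nested substitutions gives center (-1/14, -3/7), radius 1/35
input x2: applying the 2 nested substitutions gives center (0, -4/7), radius 1/49


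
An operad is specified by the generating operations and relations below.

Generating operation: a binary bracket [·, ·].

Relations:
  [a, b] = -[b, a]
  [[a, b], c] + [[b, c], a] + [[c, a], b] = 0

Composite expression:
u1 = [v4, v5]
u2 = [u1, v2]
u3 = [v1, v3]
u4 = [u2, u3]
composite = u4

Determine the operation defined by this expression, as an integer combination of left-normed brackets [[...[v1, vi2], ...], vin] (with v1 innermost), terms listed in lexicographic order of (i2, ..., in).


Skip Jacobi rewriting: expand, keep v1-initial words, read off terms.
Composite bracket: [[[v4, v5], v2], [v1, v3]]
Full expansion: 16 signed words from ab - ba (2^4 = 16).
The v1-initial words carry the normal form:
  v1v3v2v4v5 (sign +1) contributes +[[[[v1, v3], v2], v4], v5]
  v1v3v2v5v4 (sign -1) contributes -[[[[v1, v3], v2], v5], v4]
  v1v3v4v5v2 (sign -1) contributes -[[[[v1, v3], v4], v5], v2]
  v1v3v5v4v2 (sign +1) contributes +[[[[v1, v3], v5], v4], v2]

[[[[v1, v3], v2], v4], v5] - [[[[v1, v3], v2], v5], v4] - [[[[v1, v3], v4], v5], v2] + [[[[v1, v3], v5], v4], v2]


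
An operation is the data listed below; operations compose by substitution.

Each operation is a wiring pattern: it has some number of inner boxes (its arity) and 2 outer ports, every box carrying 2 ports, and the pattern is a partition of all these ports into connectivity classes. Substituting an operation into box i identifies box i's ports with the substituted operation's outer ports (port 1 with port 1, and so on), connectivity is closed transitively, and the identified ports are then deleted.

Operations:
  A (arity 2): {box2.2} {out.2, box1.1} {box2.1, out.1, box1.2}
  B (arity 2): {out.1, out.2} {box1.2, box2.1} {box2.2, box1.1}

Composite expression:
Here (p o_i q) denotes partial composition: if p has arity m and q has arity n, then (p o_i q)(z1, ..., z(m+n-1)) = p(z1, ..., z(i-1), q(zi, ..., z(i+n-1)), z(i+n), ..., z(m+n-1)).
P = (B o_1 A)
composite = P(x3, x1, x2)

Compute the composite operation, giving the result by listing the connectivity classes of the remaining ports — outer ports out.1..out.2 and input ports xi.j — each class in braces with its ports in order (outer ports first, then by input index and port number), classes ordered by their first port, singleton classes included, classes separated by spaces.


{out.1, out.2} {x1.1, x2.2, x3.2} {x1.2} {x2.1, x3.1}

Two ports join when wires chain via B-identified ports.
the subtree at A composes to {out.1, x1.1, x3.2} {out.2, x3.1} {x1.2} on (x3, x1); out.j = own outer ports
the subtree at B composes to {out.1, out.2} {x1.1, x2.2, x3.2} {x1.2} {x2.1, x3.1} on (x3, x1, x2); out.j = own outer ports


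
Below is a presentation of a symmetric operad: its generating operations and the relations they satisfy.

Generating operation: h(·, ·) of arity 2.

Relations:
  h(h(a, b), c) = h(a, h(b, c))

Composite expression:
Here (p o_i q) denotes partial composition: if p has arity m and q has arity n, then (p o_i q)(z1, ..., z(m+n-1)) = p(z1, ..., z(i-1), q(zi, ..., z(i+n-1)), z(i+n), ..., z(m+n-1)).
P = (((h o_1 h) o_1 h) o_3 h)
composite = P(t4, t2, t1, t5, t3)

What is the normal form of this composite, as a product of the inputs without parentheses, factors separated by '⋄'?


t4 ⋄ t2 ⋄ t1 ⋄ t5 ⋄ t3

Associativity of h dissolves the nesting; only the t-input order survives.
h(t4, t2) spells out as t4 ⋄ t2
h(t1, t5) spells out as t1 ⋄ t5
h(h(t4, t2), h(t1, t5)) spells out as t4 ⋄ t2 ⋄ t1 ⋄ t5
h(h(h(t4, t2), h(t1, t5)), t3) spells out as t4 ⋄ t2 ⋄ t1 ⋄ t5 ⋄ t3


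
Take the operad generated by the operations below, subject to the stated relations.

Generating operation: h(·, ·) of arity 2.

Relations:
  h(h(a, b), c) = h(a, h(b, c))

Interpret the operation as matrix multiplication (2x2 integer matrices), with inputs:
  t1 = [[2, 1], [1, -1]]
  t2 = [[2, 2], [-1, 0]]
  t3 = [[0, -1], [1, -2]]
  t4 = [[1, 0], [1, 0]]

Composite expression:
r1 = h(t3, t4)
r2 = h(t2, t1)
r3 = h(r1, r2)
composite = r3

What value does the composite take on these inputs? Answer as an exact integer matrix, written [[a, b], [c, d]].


[[-6, 0], [-6, 0]]

h(t3, t4) = [[-1, 0], [-1, 0]]
h(t2, t1) = [[6, 0], [-2, -1]]
h(h(t3, t4), h(t2, t1)) = [[-6, 0], [-6, 0]]


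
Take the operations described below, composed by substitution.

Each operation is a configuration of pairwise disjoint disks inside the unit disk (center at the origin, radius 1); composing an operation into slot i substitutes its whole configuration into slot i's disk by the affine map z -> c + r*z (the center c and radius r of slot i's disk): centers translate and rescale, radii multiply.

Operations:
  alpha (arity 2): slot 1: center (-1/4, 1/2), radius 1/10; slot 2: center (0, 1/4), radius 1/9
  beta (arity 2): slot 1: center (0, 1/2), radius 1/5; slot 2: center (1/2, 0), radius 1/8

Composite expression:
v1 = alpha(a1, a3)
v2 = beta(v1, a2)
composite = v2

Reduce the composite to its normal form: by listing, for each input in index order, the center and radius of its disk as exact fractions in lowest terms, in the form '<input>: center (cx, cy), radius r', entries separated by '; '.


a1: center (-1/20, 3/5), radius 1/50; a2: center (1/2, 0), radius 1/8; a3: center (0, 11/20), radius 1/45

Below beta, radii multiply path by path; the a-disk centers shift.
tracing a1 down its 2-map path: center (-1/20, 3/5), radius 1/50
tracing a3 down its 2-map path: center (0, 11/20), radius 1/45
tracing a2 down its 1-map path: center (1/2, 0), radius 1/8


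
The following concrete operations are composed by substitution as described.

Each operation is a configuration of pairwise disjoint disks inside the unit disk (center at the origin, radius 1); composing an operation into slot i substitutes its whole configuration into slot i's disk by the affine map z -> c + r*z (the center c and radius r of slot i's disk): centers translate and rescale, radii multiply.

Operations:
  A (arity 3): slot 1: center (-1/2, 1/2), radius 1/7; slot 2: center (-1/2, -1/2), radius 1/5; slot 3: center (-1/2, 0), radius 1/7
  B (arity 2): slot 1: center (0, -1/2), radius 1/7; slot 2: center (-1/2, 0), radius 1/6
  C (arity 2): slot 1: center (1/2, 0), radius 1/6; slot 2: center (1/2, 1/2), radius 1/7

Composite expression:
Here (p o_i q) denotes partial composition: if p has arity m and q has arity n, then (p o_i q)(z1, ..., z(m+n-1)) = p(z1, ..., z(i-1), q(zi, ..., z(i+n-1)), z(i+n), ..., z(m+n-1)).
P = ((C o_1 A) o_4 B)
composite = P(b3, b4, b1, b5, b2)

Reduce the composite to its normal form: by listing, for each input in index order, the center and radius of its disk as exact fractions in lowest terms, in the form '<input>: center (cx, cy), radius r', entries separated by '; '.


Follow each b-input down from C: c' goes to c + r*c', radius to r*r'.
b3 passes through 2 substitutions, ending at center (5/12, 1/12), radius 1/42
b4 passes through 2 substitutions, ending at center (5/12, -1/12), radius 1/30
b1 passes through 2 substitutions, ending at center (5/12, 0), radius 1/42
b5 passes through 2 substitutions, ending at center (1/2, 3/7), radius 1/49
b2 passes through 2 substitutions, ending at center (3/7, 1/2), radius 1/42

b1: center (5/12, 0), radius 1/42; b2: center (3/7, 1/2), radius 1/42; b3: center (5/12, 1/12), radius 1/42; b4: center (5/12, -1/12), radius 1/30; b5: center (1/2, 3/7), radius 1/49


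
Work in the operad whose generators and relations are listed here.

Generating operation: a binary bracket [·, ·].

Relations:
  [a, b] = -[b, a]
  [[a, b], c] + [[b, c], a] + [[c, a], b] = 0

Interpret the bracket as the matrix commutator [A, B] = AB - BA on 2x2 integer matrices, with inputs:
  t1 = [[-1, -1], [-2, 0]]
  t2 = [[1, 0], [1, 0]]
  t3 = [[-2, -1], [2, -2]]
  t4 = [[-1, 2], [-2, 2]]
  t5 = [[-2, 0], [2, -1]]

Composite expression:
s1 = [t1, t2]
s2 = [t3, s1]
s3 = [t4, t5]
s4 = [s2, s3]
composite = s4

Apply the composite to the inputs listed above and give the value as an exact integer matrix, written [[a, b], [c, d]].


[[-8, 12], [-16, 8]]


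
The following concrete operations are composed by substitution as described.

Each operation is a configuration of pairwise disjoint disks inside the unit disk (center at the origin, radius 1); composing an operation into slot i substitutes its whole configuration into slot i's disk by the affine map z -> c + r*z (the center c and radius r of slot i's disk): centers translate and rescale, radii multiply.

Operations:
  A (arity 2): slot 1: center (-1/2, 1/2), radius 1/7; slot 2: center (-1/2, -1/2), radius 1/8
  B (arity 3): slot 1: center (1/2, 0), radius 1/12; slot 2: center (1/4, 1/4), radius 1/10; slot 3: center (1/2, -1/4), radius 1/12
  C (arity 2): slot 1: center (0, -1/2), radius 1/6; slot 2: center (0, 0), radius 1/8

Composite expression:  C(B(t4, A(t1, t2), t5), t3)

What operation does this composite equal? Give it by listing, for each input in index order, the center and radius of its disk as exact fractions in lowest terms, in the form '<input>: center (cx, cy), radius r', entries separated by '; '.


t1: center (1/30, -9/20), radius 1/420; t2: center (1/30, -7/15), radius 1/480; t3: center (0, 0), radius 1/8; t4: center (1/12, -1/2), radius 1/72; t5: center (1/12, -13/24), radius 1/72

Nesting under C composes maps z -> c + r*z down each t-path.
tracing t4 down its 2-map path: center (1/12, -1/2), radius 1/72
tracing t1 down its 3-map path: center (1/30, -9/20), radius 1/420
tracing t2 down its 3-map path: center (1/30, -7/15), radius 1/480
tracing t5 down its 2-map path: center (1/12, -13/24), radius 1/72
tracing t3 down its 1-map path: center (0, 0), radius 1/8


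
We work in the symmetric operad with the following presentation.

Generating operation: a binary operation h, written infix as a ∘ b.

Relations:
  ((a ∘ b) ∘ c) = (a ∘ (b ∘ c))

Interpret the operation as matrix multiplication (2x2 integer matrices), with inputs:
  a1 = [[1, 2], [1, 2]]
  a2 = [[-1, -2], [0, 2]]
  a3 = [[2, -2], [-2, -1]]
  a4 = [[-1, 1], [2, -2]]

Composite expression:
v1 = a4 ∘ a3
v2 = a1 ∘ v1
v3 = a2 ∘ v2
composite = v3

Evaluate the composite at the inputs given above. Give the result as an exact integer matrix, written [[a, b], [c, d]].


[[-36, 9], [24, -6]]

(a4 ∘ a3) = [[-4, 1], [8, -2]]
(a1 ∘ (a4 ∘ a3)) = [[12, -3], [12, -3]]
(a2 ∘ (a1 ∘ (a4 ∘ a3))) = [[-36, 9], [24, -6]]


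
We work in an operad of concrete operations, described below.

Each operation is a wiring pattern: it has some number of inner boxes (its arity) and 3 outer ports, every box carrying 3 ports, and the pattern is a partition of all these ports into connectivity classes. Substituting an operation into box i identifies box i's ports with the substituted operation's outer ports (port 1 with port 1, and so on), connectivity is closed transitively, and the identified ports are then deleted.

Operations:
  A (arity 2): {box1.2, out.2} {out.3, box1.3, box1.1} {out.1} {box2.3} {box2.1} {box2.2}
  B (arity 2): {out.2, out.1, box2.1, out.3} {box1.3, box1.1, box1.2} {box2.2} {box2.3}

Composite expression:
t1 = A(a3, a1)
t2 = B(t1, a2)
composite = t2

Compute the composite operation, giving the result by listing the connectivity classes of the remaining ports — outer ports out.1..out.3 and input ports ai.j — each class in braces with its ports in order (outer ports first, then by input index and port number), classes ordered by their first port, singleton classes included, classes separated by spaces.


{out.1, out.2, out.3, a2.1} {a1.1} {a1.2} {a1.3} {a2.2} {a2.3} {a3.1, a3.2, a3.3}

Two ports join when wires chain via B-identified ports.
after A, the pattern on (a3, a1) reads {out.1} {out.2, a3.2} {out.3, a3.1, a3.3} {a1.1} {a1.2} {a1.3} (out.j = its outer ports)
after B, the pattern on (a3, a1, a2) reads {out.1, out.2, out.3, a2.1} {a1.1} {a1.2} {a1.3} {a2.2} {a2.3} {a3.1, a3.2, a3.3} (out.j = its outer ports)


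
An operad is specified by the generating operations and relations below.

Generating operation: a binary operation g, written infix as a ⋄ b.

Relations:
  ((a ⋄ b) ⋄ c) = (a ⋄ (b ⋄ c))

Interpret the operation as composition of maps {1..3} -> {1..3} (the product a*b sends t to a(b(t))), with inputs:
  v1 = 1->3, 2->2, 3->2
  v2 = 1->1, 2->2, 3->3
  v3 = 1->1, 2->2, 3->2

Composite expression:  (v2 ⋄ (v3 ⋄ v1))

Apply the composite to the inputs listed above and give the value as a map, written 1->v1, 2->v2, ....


(v3 ⋄ v1) = 1->2, 2->2, 3->2
(v2 ⋄ (v3 ⋄ v1)) = 1->2, 2->2, 3->2

1->2, 2->2, 3->2


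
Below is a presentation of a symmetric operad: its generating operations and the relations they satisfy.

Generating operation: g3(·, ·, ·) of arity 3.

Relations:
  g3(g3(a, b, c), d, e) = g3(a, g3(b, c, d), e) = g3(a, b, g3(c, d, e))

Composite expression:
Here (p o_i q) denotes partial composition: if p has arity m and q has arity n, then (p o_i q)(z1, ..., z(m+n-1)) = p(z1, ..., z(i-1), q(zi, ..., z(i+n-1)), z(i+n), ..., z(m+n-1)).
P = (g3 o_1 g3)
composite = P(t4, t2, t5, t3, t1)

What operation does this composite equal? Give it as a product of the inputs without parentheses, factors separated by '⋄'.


Every regrouping of g3 is equal, so read the t-inputs in written order.
g3(t4, t2, t5) reduces to t4 ⋄ t2 ⋄ t5
g3(g3(t4, t2, t5), t3, t1) reduces to t4 ⋄ t2 ⋄ t5 ⋄ t3 ⋄ t1

t4 ⋄ t2 ⋄ t5 ⋄ t3 ⋄ t1


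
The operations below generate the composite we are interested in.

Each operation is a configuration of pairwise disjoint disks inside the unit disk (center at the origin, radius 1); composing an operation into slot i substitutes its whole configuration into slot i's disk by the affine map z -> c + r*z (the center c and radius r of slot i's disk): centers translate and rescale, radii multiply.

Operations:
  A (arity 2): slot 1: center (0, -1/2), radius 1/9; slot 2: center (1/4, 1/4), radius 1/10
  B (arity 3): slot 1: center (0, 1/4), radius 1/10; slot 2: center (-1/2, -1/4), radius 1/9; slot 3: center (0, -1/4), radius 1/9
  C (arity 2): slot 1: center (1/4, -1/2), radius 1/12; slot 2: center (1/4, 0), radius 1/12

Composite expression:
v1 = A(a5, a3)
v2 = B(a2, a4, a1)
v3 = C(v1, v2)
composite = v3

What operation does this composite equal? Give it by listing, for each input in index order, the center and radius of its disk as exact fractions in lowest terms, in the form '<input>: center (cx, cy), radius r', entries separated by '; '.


Only the slot chain above each a matters under C; compose those maps.
a5 passes through 2 substitutions, ending at center (1/4, -13/24), radius 1/108
a3 passes through 2 substitutions, ending at center (13/48, -23/48), radius 1/120
a2 passes through 2 substitutions, ending at center (1/4, 1/48), radius 1/120
a4 passes through 2 substitutions, ending at center (5/24, -1/48), radius 1/108
a1 passes through 2 substitutions, ending at center (1/4, -1/48), radius 1/108

a1: center (1/4, -1/48), radius 1/108; a2: center (1/4, 1/48), radius 1/120; a3: center (13/48, -23/48), radius 1/120; a4: center (5/24, -1/48), radius 1/108; a5: center (1/4, -13/24), radius 1/108


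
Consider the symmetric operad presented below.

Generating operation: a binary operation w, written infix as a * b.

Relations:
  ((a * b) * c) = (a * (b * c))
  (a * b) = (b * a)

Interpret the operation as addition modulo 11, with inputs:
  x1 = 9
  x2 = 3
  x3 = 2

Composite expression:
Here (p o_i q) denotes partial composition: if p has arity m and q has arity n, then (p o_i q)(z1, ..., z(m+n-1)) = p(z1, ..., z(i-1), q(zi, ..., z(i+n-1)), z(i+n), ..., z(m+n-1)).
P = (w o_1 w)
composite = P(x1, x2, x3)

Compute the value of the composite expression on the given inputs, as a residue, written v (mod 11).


(x1 * x2) = 1
((x1 * x2) * x3) = 3

3 (mod 11)


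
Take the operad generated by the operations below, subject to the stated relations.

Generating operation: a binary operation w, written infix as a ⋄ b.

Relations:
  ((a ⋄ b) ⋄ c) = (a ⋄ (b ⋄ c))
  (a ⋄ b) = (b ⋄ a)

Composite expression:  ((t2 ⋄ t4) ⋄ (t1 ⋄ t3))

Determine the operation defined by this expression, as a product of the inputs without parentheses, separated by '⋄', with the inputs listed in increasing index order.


With w associative and commutative, the t-input set is all that matters.
(t2 ⋄ t4) collapses to t2 ⋄ t4
(t1 ⋄ t3) collapses to t1 ⋄ t3
((t2 ⋄ t4) ⋄ (t1 ⋄ t3)) collapses to t2 ⋄ t4 ⋄ t1 ⋄ t3
sorting the factors by input index: t1 ⋄ t2 ⋄ t3 ⋄ t4

t1 ⋄ t2 ⋄ t3 ⋄ t4


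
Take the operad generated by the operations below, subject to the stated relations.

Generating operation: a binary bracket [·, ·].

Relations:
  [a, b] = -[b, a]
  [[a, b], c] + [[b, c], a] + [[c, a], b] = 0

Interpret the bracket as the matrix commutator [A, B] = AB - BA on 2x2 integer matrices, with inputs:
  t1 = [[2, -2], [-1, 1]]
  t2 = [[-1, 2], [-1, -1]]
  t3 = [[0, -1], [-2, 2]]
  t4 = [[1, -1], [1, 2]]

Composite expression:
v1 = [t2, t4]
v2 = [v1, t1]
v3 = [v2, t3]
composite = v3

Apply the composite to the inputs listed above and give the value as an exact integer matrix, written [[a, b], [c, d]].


[[15, -12], [-6, -15]]

[t2, t4] = [[1, 2], [1, -1]]
[[t2, t4], t1] = [[0, -6], [3, 0]]
[[[t2, t4], t1], t3] = [[15, -12], [-6, -15]]


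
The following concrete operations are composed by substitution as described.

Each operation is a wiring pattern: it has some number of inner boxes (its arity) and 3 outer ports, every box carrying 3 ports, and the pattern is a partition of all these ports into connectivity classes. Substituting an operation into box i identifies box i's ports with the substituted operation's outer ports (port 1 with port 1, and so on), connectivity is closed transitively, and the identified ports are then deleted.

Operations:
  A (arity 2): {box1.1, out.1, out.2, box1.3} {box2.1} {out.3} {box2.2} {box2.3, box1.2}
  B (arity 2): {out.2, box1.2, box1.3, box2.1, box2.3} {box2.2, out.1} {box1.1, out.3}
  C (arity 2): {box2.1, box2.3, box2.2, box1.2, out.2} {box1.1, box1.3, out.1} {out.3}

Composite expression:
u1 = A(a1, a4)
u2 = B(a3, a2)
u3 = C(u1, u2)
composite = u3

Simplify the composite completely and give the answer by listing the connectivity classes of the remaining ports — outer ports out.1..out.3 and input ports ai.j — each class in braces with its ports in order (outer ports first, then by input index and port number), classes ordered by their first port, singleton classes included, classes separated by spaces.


{out.1, out.2, a1.1, a1.3, a2.1, a2.2, a2.3, a3.1, a3.2, a3.3} {out.3} {a1.2, a4.3} {a4.1} {a4.2}

Reachability decides: close wires over C-identified ports.
after A, the pattern on (a1, a4) reads {out.1, out.2, a1.1, a1.3} {out.3} {a1.2, a4.3} {a4.1} {a4.2} (out.j = its outer ports)
after B, the pattern on (a3, a2) reads {out.1, a2.2} {out.2, a2.1, a2.3, a3.2, a3.3} {out.3, a3.1} (out.j = its outer ports)
after C, the pattern on (a1, a4, a3, a2) reads {out.1, out.2, a1.1, a1.3, a2.1, a2.2, a2.3, a3.1, a3.2, a3.3} {out.3} {a1.2, a4.3} {a4.1} {a4.2} (out.j = its outer ports)


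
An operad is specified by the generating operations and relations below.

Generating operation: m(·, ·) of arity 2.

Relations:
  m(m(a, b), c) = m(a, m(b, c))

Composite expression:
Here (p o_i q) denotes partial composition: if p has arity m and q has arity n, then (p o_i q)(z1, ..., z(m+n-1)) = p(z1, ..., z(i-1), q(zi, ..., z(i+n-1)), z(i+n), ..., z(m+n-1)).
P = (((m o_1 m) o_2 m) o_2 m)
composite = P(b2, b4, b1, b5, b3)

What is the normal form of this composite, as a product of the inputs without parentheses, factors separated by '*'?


b2 * b4 * b1 * b5 * b3

The m-tree's shape is irrelevant; the b-reading-order decides.
m(b4, b1) reduces to b4 * b1
m(m(b4, b1), b5) reduces to b4 * b1 * b5
m(b2, m(m(b4, b1), b5)) reduces to b2 * b4 * b1 * b5
m(m(b2, m(m(b4, b1), b5)), b3) reduces to b2 * b4 * b1 * b5 * b3


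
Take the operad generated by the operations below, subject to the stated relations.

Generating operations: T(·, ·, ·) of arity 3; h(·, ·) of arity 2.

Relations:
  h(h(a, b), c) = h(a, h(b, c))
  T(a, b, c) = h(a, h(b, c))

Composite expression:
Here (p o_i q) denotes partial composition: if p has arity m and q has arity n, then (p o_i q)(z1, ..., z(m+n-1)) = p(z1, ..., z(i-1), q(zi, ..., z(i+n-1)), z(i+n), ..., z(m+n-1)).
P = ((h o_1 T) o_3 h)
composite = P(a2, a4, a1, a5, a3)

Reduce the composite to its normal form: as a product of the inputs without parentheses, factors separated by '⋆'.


a2 ⋆ a4 ⋆ a1 ⋆ a5 ⋆ a3

All parenthesizations of h agree; list the a-inputs left to right.
h(a1, a5) linearizes to a1 ⋆ a5
T(a2, a4, h(a1, a5)) linearizes to a2 ⋆ a4 ⋆ a1 ⋆ a5
h(T(a2, a4, h(a1, a5)), a3) linearizes to a2 ⋆ a4 ⋆ a1 ⋆ a5 ⋆ a3


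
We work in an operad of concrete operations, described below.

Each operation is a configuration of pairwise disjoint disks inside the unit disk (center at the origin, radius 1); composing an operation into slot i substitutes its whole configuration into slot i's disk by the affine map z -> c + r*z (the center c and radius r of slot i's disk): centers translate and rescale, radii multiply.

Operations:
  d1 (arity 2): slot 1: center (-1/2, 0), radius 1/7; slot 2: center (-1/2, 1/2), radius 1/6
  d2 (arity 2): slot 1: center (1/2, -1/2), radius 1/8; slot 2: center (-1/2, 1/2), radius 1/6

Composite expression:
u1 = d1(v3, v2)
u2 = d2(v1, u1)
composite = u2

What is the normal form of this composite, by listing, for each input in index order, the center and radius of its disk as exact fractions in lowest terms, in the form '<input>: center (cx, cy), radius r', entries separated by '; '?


Follow each v-input down from d2: c' goes to c + r*c', radius to r*r'.
input v1: composing its 1 substitution step yields center (1/2, -1/2), radius 1/8
input v3: composing its 2 substitution steps yields center (-7/12, 1/2), radius 1/42
input v2: composing its 2 substitution steps yields center (-7/12, 7/12), radius 1/36

v1: center (1/2, -1/2), radius 1/8; v2: center (-7/12, 7/12), radius 1/36; v3: center (-7/12, 1/2), radius 1/42


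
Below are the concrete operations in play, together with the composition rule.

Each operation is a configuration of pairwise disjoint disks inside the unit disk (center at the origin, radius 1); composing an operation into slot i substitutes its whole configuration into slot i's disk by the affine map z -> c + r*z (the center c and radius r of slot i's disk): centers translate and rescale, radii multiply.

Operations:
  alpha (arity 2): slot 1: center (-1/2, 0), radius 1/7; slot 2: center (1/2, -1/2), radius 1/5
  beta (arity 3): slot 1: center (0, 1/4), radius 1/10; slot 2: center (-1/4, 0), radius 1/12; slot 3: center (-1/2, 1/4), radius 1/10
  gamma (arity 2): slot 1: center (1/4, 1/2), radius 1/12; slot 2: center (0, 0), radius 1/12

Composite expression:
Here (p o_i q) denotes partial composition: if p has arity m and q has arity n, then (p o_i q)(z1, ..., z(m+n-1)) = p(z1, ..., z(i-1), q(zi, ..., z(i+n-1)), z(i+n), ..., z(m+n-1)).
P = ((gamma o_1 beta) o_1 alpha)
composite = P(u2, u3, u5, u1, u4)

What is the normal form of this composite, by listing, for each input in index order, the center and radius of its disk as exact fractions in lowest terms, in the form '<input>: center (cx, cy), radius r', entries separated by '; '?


u1: center (5/24, 25/48), radius 1/120; u2: center (59/240, 25/48), radius 1/840; u3: center (61/240, 31/60), radius 1/600; u4: center (0, 0), radius 1/12; u5: center (11/48, 1/2), radius 1/144

Nesting under gamma composes maps z -> c + r*z down each u-path.
for u2, the 3-step affine chain lands on center (59/240, 25/48), radius 1/840
for u3, the 3-step affine chain lands on center (61/240, 31/60), radius 1/600
for u5, the 2-step affine chain lands on center (11/48, 1/2), radius 1/144
for u1, the 2-step affine chain lands on center (5/24, 25/48), radius 1/120
for u4, the 1-step affine chain lands on center (0, 0), radius 1/12


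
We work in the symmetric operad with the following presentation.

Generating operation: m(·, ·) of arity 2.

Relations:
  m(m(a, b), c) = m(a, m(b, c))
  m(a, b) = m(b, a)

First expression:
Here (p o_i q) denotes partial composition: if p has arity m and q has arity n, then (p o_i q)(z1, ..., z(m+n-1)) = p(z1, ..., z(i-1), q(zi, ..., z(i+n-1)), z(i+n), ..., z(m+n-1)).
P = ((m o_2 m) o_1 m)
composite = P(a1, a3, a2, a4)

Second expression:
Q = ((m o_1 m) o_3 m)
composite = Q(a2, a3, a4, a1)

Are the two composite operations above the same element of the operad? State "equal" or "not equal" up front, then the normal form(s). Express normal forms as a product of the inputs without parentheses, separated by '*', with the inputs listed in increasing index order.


equal: each reduces to a1 * a2 * a3 * a4

In normal form, the first expression is a1 * a2 * a3 * a4
In normal form, the second expression is a1 * a2 * a3 * a4
Both agree, so they are equal.


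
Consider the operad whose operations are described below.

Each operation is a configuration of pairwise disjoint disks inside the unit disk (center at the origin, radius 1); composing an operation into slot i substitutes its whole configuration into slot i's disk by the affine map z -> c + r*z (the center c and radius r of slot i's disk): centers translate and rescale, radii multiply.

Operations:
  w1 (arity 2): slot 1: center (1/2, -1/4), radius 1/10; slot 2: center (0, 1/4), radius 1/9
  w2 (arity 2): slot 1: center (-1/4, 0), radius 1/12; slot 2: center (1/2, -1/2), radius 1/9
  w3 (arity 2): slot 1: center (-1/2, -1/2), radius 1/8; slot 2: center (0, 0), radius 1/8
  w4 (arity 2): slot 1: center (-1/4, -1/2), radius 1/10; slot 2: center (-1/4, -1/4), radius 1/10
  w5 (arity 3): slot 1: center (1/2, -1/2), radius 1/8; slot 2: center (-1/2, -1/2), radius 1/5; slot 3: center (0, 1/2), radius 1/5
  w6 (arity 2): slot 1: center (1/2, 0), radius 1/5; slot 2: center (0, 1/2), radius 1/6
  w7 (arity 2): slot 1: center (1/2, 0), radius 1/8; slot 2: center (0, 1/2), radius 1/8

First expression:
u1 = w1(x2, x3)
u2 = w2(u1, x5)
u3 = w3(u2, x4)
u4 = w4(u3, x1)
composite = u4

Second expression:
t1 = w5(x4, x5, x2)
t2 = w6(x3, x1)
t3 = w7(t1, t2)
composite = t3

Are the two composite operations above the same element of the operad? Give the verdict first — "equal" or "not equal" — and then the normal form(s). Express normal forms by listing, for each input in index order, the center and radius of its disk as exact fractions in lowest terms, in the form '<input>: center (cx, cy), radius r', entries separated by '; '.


not equal; the first gives x1: center (-1/4, -1/4), radius 1/10; x2: center (-581/1920, -2113/3840), radius 1/9600; x3: center (-97/320, -2111/3840), radius 1/8640; x4: center (-1/4, -1/2), radius 1/80; x5: center (-47/160, -89/160), radius 1/720 and the second x1: center (0, 9/16), radius 1/48; x2: center (1/2, 1/16), radius 1/40; x3: center (1/16, 1/2), radius 1/40; x4: center (9/16, -1/16), radius 1/64; x5: center (7/16, -1/16), radius 1/40

The first expression, normalized: x1: center (-1/4, -1/4), radius 1/10; x2: center (-581/1920, -2113/3840), radius 1/9600; x3: center (-97/320, -2111/3840), radius 1/8640; x4: center (-1/4, -1/2), radius 1/80; x5: center (-47/160, -89/160), radius 1/720
The second expression, normalized: x1: center (0, 9/16), radius 1/48; x2: center (1/2, 1/16), radius 1/40; x3: center (1/16, 1/2), radius 1/40; x4: center (9/16, -1/16), radius 1/64; x5: center (7/16, -1/16), radius 1/40
Distinct normal forms: not equal.


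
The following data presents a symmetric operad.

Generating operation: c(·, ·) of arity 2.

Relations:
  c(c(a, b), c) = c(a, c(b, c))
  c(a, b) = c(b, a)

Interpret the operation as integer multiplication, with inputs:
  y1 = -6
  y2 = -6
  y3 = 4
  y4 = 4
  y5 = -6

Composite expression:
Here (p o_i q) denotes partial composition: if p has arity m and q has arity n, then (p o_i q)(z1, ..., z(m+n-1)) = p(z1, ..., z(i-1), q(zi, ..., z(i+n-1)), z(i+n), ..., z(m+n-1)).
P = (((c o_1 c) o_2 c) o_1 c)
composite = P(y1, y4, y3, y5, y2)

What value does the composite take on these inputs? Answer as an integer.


c(y1, y4) = -24
c(y3, y5) = -24
c(c(y1, y4), c(y3, y5)) = 576
c(c(c(y1, y4), c(y3, y5)), y2) = -3456

-3456


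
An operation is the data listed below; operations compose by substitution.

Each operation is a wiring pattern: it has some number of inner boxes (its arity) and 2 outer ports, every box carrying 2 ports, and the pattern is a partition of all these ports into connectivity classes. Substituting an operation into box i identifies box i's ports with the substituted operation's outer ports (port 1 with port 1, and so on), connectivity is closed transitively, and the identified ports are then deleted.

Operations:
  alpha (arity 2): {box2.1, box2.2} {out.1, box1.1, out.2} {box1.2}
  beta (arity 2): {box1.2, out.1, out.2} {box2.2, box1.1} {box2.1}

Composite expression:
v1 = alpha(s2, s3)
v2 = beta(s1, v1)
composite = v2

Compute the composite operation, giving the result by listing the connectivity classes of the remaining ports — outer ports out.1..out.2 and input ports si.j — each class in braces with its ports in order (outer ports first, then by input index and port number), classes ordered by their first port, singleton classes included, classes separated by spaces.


{out.1, out.2, s1.2} {s1.1, s2.1} {s2.2} {s3.1, s3.2}

Connectivity passes through glued beta-boundaries; trace each wire chain.
after alpha, the pattern on (s2, s3) reads {out.1, out.2, s2.1} {s2.2} {s3.1, s3.2} (out.j = its outer ports)
after beta, the pattern on (s1, s2, s3) reads {out.1, out.2, s1.2} {s1.1, s2.1} {s2.2} {s3.1, s3.2} (out.j = its outer ports)


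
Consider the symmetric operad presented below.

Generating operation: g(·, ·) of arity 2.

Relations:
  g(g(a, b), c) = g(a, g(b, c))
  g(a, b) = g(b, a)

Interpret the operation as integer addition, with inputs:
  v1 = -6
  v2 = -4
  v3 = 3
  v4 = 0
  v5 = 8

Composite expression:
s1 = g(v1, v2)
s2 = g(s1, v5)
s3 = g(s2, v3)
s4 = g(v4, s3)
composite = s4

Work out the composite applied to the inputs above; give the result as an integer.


1

g(v1, v2) = -10
g(g(v1, v2), v5) = -2
g(g(g(v1, v2), v5), v3) = 1
g(v4, g(g(g(v1, v2), v5), v3)) = 1
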